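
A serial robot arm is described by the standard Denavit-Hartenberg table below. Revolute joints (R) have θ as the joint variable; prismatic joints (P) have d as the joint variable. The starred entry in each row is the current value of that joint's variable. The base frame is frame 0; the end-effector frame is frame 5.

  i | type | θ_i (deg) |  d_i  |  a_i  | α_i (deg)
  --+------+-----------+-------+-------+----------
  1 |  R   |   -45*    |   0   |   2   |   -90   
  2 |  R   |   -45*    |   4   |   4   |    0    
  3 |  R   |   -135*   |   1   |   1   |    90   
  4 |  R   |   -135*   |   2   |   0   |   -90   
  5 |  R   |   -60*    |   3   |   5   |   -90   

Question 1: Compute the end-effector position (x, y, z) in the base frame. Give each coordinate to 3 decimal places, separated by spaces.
after link 1: o_1 = (1.4142, -1.4142, 0.0000)
after link 2: o_2 = (6.2426, -0.5858, 2.8284)
after link 3: o_3 = (6.2426, 0.8284, 2.8284)
after link 4: o_4 = (6.2426, 0.8284, 0.8284)
after link 5: o_5 = (3.2426, -1.6716, -3.5017)

3.243 -1.672 -3.502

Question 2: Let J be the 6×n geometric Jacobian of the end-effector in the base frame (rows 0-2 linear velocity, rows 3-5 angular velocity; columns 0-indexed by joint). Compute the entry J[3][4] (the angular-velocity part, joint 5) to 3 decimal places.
axis z_4 = (-1.0000,0.0000,0.0000); lever o_n−o_4 = (-3.0000,-2.5000,-4.3301)
cross product → J_v[:, 4] = (0.0000,-4.3301,2.5000)
J_ω[:, 4] = z_4
entry J[3][4] = -1.0000

-1.000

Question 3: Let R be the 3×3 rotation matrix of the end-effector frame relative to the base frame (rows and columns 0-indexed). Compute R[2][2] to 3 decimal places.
0.500

End-effector z-axis (col 2 of R) = (-0.0000,-0.8660,0.5000)
R[2][2] = 0.5000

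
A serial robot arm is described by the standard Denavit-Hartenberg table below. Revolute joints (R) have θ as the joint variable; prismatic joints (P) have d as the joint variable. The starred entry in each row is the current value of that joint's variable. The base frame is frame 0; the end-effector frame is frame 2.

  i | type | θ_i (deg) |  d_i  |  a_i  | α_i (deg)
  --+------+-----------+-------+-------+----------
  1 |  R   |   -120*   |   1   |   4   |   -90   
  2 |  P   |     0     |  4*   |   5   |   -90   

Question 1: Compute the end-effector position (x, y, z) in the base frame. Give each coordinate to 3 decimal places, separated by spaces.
-1.036 -9.794 1.000

after link 1: o_1 = (-2.0000, -3.4641, 1.0000)
after link 2: o_2 = (-1.0359, -9.7942, 1.0000)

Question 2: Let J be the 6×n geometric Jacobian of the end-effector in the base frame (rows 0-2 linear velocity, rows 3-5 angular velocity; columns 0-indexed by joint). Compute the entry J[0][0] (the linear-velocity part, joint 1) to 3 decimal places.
9.794

axis z_0 = ẑ; lever o_n−o_0 = (-1.0359,-9.7942,1.0000)
cross product → J_v[:, 0] = (9.7942,-1.0359,0.0000)
J_ω[:, 0] = z_0
entry J[0][0] = 9.7942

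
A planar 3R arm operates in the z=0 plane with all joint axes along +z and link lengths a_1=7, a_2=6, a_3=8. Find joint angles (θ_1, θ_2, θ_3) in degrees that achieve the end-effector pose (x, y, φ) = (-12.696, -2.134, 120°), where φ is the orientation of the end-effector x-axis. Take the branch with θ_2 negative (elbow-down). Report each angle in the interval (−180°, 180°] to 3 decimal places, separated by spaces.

-119.998 -30.003 -89.999

wrist centre = target − a_3·(cos φ, sin φ) = (-8.6960, -9.0622)
cos θ_2 = (157.7439−7²−6²)/(2·7·6) = 0.8660; θ_2 = -30.0030° (elbow-down)
β = atan2(-9.0622,-8.6960) = -133.8186°; ψ = atan2(-3.0003,12.1960) = -13.8206°
θ_1 = β − ψ = -119.9980°
θ_3 = φ − θ_1 − θ_2 = -89.9990° (wrapped to (-180°,180°])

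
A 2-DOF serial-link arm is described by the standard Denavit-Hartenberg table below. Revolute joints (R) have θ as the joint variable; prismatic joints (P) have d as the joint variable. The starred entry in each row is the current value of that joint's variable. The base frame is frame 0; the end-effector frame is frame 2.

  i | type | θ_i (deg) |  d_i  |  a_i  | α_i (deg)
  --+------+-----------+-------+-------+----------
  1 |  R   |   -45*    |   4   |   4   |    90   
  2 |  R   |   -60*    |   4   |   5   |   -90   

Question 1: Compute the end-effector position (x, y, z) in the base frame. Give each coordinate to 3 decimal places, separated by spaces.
after link 1: o_1 = (2.8284, -2.8284, 4.0000)
after link 2: o_2 = (1.7678, -7.4246, -0.3301)

1.768 -7.425 -0.330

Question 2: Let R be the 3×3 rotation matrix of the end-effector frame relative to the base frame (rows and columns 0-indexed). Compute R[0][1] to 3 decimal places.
End-effector y-axis (col 1 of R) = (0.7071,0.7071,-0.0000)
R[0][1] = 0.7071

0.707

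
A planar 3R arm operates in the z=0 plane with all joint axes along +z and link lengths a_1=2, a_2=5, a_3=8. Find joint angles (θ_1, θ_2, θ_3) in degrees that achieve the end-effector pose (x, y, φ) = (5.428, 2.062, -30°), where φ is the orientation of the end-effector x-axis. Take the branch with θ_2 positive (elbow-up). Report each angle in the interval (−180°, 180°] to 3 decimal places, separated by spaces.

59.998 60.005 -150.003

wrist centre = target − a_3·(cos φ, sin φ) = (-1.5002, 6.0620)
cos θ_2 = (38.9985−2²−5²)/(2·2·5) = 0.4999; θ_2 = 60.0051° (elbow-up)
β = atan2(6.0620,-1.5002) = 103.9001°; ψ = atan2(4.3304,4.4996) = 43.9018°
θ_1 = β − ψ = 59.9983°
θ_3 = φ − θ_1 − θ_2 = -150.0034° (wrapped to (-180°,180°])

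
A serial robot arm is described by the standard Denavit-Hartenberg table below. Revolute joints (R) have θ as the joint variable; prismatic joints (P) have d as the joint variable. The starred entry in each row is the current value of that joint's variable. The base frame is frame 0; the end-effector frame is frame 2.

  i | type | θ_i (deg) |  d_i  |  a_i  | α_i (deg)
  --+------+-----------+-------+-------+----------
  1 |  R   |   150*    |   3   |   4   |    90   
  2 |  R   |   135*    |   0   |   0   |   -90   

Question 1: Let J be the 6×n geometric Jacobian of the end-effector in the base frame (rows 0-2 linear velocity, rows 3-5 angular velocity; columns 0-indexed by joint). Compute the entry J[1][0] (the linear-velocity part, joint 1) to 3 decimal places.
-3.464

axis z_0 = ẑ; lever o_n−o_0 = (-3.4641,2.0000,3.0000)
cross product → J_v[:, 0] = (-2.0000,-3.4641,0.0000)
J_ω[:, 0] = z_0
entry J[1][0] = -3.4641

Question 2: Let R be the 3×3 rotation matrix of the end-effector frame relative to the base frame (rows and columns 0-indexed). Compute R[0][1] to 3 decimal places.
End-effector y-axis (col 1 of R) = (-0.5000,-0.8660,-0.0000)
R[0][1] = -0.5000

-0.500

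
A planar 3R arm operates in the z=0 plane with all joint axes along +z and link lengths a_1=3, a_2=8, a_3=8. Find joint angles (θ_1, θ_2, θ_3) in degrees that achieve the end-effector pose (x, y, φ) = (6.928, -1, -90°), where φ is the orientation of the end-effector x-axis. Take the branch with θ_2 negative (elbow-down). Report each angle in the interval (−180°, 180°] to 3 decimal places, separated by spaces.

wrist centre = target − a_3·(cos φ, sin φ) = (6.9280, 7.0000)
cos θ_2 = (96.9972−3²−8²)/(2·3·8) = 0.4999; θ_2 = -60.0039° (elbow-down)
β = atan2(7.0000,6.9280) = 45.2962°; ψ = atan2(-6.9285,6.9995) = -44.7077°
θ_1 = β − ψ = 90.0039°
θ_3 = φ − θ_1 − θ_2 = -120.0000° (wrapped to (-180°,180°])

90.004 -60.004 -120.000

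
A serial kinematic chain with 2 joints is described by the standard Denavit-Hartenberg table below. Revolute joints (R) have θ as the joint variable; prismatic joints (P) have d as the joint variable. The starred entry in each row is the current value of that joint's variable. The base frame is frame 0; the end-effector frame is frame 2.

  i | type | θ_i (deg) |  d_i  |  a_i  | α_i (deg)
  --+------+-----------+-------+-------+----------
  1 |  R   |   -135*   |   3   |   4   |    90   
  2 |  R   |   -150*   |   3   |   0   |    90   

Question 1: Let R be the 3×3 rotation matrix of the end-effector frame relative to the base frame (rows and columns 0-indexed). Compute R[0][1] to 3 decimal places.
-0.707

End-effector y-axis (col 1 of R) = (-0.7071,0.7071,0.0000)
R[0][1] = -0.7071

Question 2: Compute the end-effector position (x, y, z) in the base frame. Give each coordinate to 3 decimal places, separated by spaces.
after link 1: o_1 = (-2.8284, -2.8284, 3.0000)
after link 2: o_2 = (-4.9497, -0.7071, 3.0000)

-4.950 -0.707 3.000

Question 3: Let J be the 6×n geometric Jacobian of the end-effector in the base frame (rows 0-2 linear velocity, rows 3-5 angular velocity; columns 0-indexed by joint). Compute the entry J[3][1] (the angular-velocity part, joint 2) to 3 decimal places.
axis z_1 = (-0.7071,0.7071,0.0000); lever o_n−o_1 = (-2.1213,2.1213,0.0000)
cross product → J_v[:, 1] = (-0.0000,-0.0000,0.0000)
J_ω[:, 1] = z_1
entry J[3][1] = -0.7071

-0.707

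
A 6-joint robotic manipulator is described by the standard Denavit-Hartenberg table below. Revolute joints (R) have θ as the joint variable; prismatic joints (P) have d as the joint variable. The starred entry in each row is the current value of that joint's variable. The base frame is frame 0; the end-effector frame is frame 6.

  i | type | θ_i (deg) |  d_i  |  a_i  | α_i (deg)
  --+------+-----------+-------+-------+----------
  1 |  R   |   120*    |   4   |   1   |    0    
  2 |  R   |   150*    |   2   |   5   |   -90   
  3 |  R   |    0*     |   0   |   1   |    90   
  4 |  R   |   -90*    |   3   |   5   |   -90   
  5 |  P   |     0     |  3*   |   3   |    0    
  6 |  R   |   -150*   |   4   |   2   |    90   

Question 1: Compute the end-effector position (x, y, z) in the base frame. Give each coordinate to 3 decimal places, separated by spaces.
-6.768 -12.134 10.000

after link 1: o_1 = (-0.5000, 0.8660, 4.0000)
after link 2: o_2 = (-0.5000, -4.1340, 6.0000)
after link 3: o_3 = (-0.5000, -5.1340, 6.0000)
after link 4: o_4 = (-5.5000, -5.1340, 9.0000)
after link 5: o_5 = (-8.5000, -8.1340, 9.0000)
after link 6: o_6 = (-6.7679, -12.1340, 10.0000)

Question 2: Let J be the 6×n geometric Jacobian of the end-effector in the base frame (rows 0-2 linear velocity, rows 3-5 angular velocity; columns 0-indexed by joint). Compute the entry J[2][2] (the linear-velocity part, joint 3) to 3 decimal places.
-8.000

axis z_2 = (1.0000,-0.0000,0.0000); lever o_n−o_2 = (-6.2679,-8.0000,4.0000)
cross product → J_v[:, 2] = (0.0000,-4.0000,-8.0000)
J_ω[:, 2] = z_2
entry J[2][2] = -8.0000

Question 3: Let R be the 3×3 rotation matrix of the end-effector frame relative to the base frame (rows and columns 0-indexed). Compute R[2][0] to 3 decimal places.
0.500

End-effector x-axis (col 0 of R) = (0.8660,-0.0000,0.5000)
R[2][0] = 0.5000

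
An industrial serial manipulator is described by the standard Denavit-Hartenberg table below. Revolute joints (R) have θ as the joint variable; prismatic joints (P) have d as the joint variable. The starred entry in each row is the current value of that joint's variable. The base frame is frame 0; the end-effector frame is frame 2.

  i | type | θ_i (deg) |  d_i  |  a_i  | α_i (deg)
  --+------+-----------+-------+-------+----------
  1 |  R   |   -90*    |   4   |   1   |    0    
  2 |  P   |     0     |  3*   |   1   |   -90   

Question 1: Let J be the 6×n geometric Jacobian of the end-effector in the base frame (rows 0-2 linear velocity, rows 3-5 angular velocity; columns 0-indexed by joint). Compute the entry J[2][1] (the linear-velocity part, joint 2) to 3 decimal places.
prismatic axis z_1 = (0.0000,0.0000,1.0000)
J_v[:, 1] = z_1; J_ω[:, 1] = (0,0,0)
entry J[2][1] = 1.0000

1.000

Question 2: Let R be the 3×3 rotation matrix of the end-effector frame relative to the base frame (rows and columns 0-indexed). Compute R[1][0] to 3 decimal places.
-1.000

End-effector x-axis (col 0 of R) = (0.0000,-1.0000,0.0000)
R[1][0] = -1.0000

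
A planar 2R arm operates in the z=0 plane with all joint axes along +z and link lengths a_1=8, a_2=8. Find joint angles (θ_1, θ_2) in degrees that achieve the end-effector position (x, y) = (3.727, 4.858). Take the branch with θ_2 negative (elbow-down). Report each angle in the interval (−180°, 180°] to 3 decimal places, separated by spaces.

120.005 -135.000

cos θ_2 = (37.4907−8²−8²)/(2·8·8) = -0.7071; θ_2 = -134.9998° (elbow-down)
β = atan2(4.8580,3.7270) = 52.5050°; ψ = atan2(-5.6569,2.3432) = -67.4999°
θ_1 = β − ψ = 120.0049°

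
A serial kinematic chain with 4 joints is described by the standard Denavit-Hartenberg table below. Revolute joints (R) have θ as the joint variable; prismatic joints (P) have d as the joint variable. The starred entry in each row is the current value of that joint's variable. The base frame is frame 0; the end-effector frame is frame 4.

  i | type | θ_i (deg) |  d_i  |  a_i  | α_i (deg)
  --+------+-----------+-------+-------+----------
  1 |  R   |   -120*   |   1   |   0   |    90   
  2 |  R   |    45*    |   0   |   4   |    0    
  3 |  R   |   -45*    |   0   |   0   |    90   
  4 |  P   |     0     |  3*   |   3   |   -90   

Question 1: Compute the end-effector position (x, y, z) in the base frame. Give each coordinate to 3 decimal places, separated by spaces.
after link 1: o_1 = (0.0000, 0.0000, 1.0000)
after link 2: o_2 = (-1.4142, -2.4495, 3.8284)
after link 3: o_3 = (-1.4142, -2.4495, 3.8284)
after link 4: o_4 = (-2.9142, -5.0476, 0.8284)

-2.914 -5.048 0.828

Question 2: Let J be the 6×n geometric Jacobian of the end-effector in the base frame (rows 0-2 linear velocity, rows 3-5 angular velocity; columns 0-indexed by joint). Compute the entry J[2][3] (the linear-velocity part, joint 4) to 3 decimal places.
-1.000

prismatic axis z_3 = (-0.0000,0.0000,-1.0000)
J_v[:, 3] = z_3; J_ω[:, 3] = (0,0,0)
entry J[2][3] = -1.0000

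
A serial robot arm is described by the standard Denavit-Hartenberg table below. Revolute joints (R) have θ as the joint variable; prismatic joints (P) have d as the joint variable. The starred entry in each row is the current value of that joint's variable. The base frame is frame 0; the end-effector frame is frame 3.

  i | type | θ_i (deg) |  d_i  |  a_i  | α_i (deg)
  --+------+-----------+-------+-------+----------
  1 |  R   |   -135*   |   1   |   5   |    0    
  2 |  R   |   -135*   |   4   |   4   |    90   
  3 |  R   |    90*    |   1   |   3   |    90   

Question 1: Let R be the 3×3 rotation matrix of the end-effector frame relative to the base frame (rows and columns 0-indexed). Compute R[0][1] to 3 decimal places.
1.000

End-effector y-axis (col 1 of R) = (1.0000,0.0000,0.0000)
R[0][1] = 1.0000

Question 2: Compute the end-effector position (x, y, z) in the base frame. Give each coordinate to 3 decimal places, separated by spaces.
after link 1: o_1 = (-3.5355, -3.5355, 1.0000)
after link 2: o_2 = (-3.5355, 0.4645, 5.0000)
after link 3: o_3 = (-2.5355, 0.4645, 8.0000)

-2.536 0.464 8.000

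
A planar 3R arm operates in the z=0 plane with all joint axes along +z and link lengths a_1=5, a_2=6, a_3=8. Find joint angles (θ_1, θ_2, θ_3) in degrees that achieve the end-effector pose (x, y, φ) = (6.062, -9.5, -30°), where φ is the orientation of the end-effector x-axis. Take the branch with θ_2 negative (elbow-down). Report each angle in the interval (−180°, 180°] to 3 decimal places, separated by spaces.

-30.002 -120.000 120.002

wrist centre = target − a_3·(cos φ, sin φ) = (-0.8662, -5.5000)
cos θ_2 = (31.0003−5²−6²)/(2·5·6) = -0.5000; θ_2 = -119.9997° (elbow-down)
β = atan2(-5.5000,-0.8662) = -98.9501°; ψ = atan2(-5.1962,2.0000) = -68.9480°
θ_1 = β − ψ = -30.0020°
θ_3 = φ − θ_1 − θ_2 = 120.0017° (wrapped to (-180°,180°])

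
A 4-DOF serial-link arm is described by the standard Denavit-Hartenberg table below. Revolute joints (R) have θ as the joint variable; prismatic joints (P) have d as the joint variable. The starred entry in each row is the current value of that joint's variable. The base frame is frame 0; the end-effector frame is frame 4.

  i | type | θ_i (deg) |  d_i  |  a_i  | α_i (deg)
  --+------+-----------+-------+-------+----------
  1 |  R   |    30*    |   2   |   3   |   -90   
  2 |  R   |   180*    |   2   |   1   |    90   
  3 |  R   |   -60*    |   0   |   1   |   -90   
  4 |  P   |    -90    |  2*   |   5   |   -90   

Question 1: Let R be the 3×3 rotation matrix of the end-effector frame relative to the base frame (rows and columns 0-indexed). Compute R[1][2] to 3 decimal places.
-1.000

End-effector z-axis (col 2 of R) = (-0.0000,-1.0000,-0.0000)
R[1][2] = -1.0000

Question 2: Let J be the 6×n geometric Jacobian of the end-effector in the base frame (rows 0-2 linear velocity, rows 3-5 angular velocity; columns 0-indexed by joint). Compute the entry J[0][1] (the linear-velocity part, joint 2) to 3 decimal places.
-4.330

axis z_1 = (-0.5000,0.8660,0.0000); lever o_n−o_1 = (-3.8660,0.2321,-5.0000)
cross product → J_v[:, 1] = (-4.3301,-2.5000,3.2321)
J_ω[:, 1] = z_1
entry J[0][1] = -4.3301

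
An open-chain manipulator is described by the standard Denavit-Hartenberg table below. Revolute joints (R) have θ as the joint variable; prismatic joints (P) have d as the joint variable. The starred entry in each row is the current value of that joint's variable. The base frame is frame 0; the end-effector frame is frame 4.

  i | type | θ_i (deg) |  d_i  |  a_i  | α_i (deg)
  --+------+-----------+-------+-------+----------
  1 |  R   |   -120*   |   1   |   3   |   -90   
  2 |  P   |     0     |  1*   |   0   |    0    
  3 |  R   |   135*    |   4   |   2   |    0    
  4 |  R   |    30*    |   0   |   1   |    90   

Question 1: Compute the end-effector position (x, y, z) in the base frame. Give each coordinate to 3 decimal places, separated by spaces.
4.020 -3.037 -0.673

after link 1: o_1 = (-1.5000, -2.5981, 1.0000)
after link 2: o_2 = (-0.6340, -3.0981, 1.0000)
after link 3: o_3 = (3.5372, -3.8733, -0.4142)
after link 4: o_4 = (4.0202, -3.0368, -0.6730)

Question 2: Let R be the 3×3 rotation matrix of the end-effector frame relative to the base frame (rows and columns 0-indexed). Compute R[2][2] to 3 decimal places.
-0.966

End-effector z-axis (col 2 of R) = (-0.1294,-0.2241,-0.9659)
R[2][2] = -0.9659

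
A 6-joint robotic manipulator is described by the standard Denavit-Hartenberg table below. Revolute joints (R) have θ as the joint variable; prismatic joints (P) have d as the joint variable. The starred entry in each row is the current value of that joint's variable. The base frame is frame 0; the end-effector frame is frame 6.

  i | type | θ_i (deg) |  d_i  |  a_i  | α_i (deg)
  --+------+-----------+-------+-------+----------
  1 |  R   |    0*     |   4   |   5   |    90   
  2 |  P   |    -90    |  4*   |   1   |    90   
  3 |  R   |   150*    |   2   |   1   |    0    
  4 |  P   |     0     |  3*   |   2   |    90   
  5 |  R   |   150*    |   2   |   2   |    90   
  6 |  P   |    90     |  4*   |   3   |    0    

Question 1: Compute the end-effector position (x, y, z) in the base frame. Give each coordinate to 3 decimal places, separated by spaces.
after link 1: o_1 = (5.0000, 0.0000, 4.0000)
after link 2: o_2 = (5.0000, -4.0000, 3.0000)
after link 3: o_3 = (3.0000, -4.5000, 3.8660)
after link 4: o_4 = (-0.0000, -5.5000, 5.5981)
after link 5: o_5 = (-1.0000, -6.3660, 3.0981)
after link 6: o_6 = (-4.4641, -9.9641, 3.3301)

-4.464 -9.964 3.330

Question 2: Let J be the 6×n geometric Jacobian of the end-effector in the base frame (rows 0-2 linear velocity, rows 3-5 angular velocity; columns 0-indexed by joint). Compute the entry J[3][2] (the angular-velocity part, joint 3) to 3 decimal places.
-1.000

axis z_2 = (-1.0000,-0.0000,-0.0000); lever o_n−o_2 = (-9.4641,-5.9641,0.3301)
cross product → J_v[:, 2] = (-0.0000,0.3301,5.9641)
J_ω[:, 2] = z_2
entry J[3][2] = -1.0000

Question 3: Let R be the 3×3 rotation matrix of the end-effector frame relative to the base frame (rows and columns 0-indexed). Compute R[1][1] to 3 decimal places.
End-effector y-axis (col 1 of R) = (0.5000,-0.4330,0.7500)
R[1][1] = -0.4330

-0.433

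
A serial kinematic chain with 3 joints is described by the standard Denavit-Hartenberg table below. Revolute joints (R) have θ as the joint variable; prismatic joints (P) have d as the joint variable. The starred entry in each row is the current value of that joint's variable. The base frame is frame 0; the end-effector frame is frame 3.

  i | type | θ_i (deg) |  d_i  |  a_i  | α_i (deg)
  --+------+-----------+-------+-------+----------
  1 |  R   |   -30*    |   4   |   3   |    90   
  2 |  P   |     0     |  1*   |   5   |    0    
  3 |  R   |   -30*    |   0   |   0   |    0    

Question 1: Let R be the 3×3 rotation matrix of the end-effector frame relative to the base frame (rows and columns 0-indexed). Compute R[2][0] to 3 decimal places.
End-effector x-axis (col 0 of R) = (0.7500,-0.4330,-0.5000)
R[2][0] = -0.5000

-0.500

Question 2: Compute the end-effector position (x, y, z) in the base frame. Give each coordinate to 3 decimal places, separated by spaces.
6.428 -4.866 4.000

after link 1: o_1 = (2.5981, -1.5000, 4.0000)
after link 2: o_2 = (6.4282, -4.8660, 4.0000)
after link 3: o_3 = (6.4282, -4.8660, 4.0000)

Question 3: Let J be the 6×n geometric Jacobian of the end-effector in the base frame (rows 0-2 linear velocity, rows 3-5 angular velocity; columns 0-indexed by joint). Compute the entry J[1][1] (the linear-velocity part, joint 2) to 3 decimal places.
-0.866

prismatic axis z_1 = (-0.5000,-0.8660,0.0000)
J_v[:, 1] = z_1; J_ω[:, 1] = (0,0,0)
entry J[1][1] = -0.8660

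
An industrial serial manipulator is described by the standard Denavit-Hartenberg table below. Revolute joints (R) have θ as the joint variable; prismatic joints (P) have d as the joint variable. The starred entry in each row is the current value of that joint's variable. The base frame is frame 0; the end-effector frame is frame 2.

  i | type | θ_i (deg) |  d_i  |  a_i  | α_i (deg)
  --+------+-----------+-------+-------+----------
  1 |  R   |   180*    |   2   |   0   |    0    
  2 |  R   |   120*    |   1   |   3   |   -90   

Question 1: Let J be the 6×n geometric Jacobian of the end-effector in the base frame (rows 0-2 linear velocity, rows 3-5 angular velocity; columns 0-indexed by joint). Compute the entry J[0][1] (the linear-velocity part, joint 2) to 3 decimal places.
2.598

axis z_1 = (0.0000,0.0000,1.0000); lever o_n−o_1 = (1.5000,-2.5981,1.0000)
cross product → J_v[:, 1] = (2.5981,1.5000,-0.0000)
J_ω[:, 1] = z_1
entry J[0][1] = 2.5981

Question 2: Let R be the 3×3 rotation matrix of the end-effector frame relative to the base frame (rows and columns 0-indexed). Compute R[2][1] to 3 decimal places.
End-effector y-axis (col 1 of R) = (0.0000,0.0000,-1.0000)
R[2][1] = -1.0000

-1.000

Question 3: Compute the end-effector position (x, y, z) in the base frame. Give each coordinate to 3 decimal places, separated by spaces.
1.500 -2.598 3.000

after link 1: o_1 = (0.0000, 0.0000, 2.0000)
after link 2: o_2 = (1.5000, -2.5981, 3.0000)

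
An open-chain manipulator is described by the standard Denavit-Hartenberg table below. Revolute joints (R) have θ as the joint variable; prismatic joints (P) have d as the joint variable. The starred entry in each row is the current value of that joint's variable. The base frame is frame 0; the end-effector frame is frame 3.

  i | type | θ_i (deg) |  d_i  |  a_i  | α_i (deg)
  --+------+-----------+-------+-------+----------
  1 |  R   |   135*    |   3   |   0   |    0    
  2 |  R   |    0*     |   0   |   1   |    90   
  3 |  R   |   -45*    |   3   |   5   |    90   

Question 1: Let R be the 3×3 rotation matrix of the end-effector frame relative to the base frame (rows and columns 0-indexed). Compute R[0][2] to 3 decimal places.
0.500

End-effector z-axis (col 2 of R) = (0.5000,-0.5000,-0.7071)
R[0][2] = 0.5000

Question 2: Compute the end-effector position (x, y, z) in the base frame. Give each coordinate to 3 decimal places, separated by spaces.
after link 1: o_1 = (0.0000, 0.0000, 3.0000)
after link 2: o_2 = (-0.7071, 0.7071, 3.0000)
after link 3: o_3 = (-1.0858, 5.3284, -0.5355)

-1.086 5.328 -0.536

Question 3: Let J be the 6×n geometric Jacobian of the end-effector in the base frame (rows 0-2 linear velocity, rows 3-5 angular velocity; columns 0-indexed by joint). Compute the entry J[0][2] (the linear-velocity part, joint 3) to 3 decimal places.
axis z_2 = (0.7071,0.7071,0.0000); lever o_n−o_2 = (-0.3787,4.6213,-3.5355)
cross product → J_v[:, 2] = (-2.5000,2.5000,3.5355)
J_ω[:, 2] = z_2
entry J[0][2] = -2.5000

-2.500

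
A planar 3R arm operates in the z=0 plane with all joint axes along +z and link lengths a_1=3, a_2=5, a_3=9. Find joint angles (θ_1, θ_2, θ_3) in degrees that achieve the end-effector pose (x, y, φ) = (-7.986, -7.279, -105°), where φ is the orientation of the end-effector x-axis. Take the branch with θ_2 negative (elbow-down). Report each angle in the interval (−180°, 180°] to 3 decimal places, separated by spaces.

wrist centre = target − a_3·(cos φ, sin φ) = (-5.6566, 1.4143)
cos θ_2 = (33.9978−3²−5²)/(2·3·5) = -0.0001; θ_2 = -90.0042° (elbow-down)
β = atan2(1.4143,-5.6566) = 165.9621°; ψ = atan2(-5.0000,2.9996) = -59.0394°
θ_1 = β − ψ = 225.0014°
θ_3 = φ − θ_1 − θ_2 = 120.0028° (wrapped to (-180°,180°])

-134.999 -90.004 120.003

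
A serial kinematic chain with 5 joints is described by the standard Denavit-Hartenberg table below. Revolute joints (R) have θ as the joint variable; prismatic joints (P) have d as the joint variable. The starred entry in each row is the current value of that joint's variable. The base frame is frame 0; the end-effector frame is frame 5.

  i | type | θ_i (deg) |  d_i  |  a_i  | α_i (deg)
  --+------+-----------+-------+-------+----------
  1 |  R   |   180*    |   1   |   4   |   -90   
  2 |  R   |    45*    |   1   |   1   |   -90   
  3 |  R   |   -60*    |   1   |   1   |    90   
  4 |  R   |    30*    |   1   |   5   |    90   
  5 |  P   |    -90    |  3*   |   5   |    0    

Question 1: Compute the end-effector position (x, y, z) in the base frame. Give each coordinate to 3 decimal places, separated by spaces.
-8.934 -4.915 -5.209

after link 1: o_1 = (-4.0000, 0.0000, 1.0000)
after link 2: o_2 = (-4.7071, -1.0000, 0.2929)
after link 3: o_3 = (-4.3536, -1.8660, -0.7678)
after link 4: o_4 = (-3.5043, -6.1160, -3.4541)
after link 5: o_5 = (-8.9337, -4.9151, -5.2092)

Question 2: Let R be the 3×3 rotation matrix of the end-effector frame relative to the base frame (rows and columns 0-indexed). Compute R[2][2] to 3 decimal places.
0.436

End-effector z-axis (col 2 of R) = (-0.7891,-0.4330,0.4356)
R[2][2] = 0.4356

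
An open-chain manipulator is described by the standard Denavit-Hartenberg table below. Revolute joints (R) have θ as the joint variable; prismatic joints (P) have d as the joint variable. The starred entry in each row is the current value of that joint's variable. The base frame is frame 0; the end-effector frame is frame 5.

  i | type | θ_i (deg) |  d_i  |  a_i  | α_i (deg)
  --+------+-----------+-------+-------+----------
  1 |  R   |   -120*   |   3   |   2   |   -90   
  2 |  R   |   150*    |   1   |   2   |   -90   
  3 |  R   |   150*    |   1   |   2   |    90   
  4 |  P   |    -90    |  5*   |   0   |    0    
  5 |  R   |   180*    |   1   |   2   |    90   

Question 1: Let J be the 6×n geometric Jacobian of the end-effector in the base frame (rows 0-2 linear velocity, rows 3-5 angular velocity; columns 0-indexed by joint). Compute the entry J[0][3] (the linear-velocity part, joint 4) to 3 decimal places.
prismatic axis z_3 = (-0.5335,0.8080,-0.2500)
J_v[:, 3] = z_3; J_ω[:, 3] = (0,0,0)
entry J[0][3] = -0.5335

-0.533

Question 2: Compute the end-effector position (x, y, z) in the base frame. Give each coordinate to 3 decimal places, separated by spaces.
-3.335 4.616 3.964

after link 1: o_1 = (-1.0000, -1.7321, 3.0000)
after link 2: o_2 = (0.7321, -0.7321, 2.0000)
after link 3: o_3 = (-0.6340, -1.0981, 3.7321)
after link 4: o_4 = (-3.3014, 2.9420, 2.4821)
after link 5: o_5 = (-3.3349, 4.6160, 3.9641)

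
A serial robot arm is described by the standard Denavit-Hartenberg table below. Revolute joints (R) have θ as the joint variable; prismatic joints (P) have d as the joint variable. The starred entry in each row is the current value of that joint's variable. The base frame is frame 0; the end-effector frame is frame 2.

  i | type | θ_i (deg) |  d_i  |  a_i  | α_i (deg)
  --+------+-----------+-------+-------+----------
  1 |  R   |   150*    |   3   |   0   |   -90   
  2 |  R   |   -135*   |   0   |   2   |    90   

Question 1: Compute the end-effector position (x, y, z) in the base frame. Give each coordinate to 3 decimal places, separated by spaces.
after link 1: o_1 = (0.0000, 0.0000, 3.0000)
after link 2: o_2 = (1.2247, -0.7071, 4.4142)

1.225 -0.707 4.414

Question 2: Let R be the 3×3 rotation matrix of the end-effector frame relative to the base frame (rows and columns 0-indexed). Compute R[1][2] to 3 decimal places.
End-effector z-axis (col 2 of R) = (0.6124,-0.3536,-0.7071)
R[1][2] = -0.3536

-0.354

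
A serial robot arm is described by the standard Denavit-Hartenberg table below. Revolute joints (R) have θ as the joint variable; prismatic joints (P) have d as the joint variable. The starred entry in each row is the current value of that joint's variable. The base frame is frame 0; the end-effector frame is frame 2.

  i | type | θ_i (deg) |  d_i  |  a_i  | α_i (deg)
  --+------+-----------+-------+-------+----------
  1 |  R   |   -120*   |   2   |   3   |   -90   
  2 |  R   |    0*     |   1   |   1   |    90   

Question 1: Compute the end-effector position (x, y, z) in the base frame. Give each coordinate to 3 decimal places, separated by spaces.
-1.134 -3.964 2.000

after link 1: o_1 = (-1.5000, -2.5981, 2.0000)
after link 2: o_2 = (-1.1340, -3.9641, 2.0000)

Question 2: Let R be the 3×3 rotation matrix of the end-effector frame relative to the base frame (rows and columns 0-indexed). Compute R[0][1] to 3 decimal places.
0.866

End-effector y-axis (col 1 of R) = (0.8660,-0.5000,0.0000)
R[0][1] = 0.8660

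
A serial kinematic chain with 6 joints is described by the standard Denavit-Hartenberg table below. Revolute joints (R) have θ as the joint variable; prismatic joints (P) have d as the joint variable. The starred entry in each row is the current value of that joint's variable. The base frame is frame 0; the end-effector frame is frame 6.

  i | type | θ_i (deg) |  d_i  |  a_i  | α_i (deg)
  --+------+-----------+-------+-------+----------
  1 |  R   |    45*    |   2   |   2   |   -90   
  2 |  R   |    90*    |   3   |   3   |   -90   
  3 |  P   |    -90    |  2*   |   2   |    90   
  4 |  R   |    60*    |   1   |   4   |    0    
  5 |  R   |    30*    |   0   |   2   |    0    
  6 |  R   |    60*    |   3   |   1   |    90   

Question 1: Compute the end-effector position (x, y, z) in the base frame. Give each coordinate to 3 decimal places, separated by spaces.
after link 1: o_1 = (1.4142, 1.4142, 2.0000)
after link 2: o_2 = (-0.7071, 3.5355, -1.0000)
after link 3: o_3 = (-3.5355, 3.5355, -1.0000)
after link 4: o_4 = (-7.3992, 2.5003, -0.0000)
after link 5: o_5 = (-8.8135, 1.0860, -0.0000)
after link 6: o_6 = (-8.5546, 0.1201, 3.0000)

-8.555 0.120 3.000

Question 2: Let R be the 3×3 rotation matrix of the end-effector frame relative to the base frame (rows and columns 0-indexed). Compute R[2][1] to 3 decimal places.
End-effector y-axis (col 1 of R) = (-0.0000,-0.0000,1.0000)
R[2][1] = 1.0000

1.000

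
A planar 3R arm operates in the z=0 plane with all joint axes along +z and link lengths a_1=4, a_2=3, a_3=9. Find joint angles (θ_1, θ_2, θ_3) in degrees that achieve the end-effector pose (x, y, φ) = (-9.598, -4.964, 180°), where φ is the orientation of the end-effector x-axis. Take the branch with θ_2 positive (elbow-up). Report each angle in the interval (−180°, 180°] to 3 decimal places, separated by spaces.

wrist centre = target − a_3·(cos φ, sin φ) = (-0.5980, -4.9640)
cos θ_2 = (24.9989−4²−3²)/(2·4·3) = -0.0000; θ_2 = 90.0026° (elbow-up)
β = atan2(-4.9640,-0.5980) = -96.8692°; ψ = atan2(3.0000,3.9999) = 36.8708°
θ_1 = β − ψ = -133.7400°
θ_3 = φ − θ_1 − θ_2 = -136.2626° (wrapped to (-180°,180°])

-133.740 90.003 -136.263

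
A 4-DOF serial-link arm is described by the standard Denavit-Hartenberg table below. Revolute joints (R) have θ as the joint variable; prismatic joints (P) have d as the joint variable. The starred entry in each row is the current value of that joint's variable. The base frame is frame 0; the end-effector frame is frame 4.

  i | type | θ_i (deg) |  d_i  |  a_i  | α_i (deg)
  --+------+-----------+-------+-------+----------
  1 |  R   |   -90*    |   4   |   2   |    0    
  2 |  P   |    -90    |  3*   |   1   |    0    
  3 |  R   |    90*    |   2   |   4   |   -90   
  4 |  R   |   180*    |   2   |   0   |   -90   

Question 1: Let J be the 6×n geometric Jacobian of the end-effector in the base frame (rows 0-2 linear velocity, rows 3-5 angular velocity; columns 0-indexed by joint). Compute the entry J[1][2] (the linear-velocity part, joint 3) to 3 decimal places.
2.000

axis z_2 = (0.0000,0.0000,1.0000); lever o_n−o_2 = (2.0000,-4.0000,2.0000)
cross product → J_v[:, 2] = (4.0000,2.0000,-0.0000)
J_ω[:, 2] = z_2
entry J[1][2] = 2.0000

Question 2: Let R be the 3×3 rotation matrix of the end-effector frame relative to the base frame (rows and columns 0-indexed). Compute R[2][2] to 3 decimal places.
1.000

End-effector z-axis (col 2 of R) = (-0.0000,0.0000,1.0000)
R[2][2] = 1.0000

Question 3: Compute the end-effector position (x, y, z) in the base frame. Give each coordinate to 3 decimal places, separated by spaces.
1.000 -6.000 9.000

after link 1: o_1 = (0.0000, -2.0000, 4.0000)
after link 2: o_2 = (-1.0000, -2.0000, 7.0000)
after link 3: o_3 = (-1.0000, -6.0000, 9.0000)
after link 4: o_4 = (1.0000, -6.0000, 9.0000)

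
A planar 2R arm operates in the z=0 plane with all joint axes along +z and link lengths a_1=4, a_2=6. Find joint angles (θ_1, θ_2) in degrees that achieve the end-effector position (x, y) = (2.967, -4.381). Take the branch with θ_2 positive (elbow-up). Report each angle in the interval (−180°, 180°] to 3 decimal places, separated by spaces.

-135.004 120.005

cos θ_2 = (27.9963−4²−6²)/(2·4·6) = -0.5001; θ_2 = 120.0052° (elbow-up)
β = atan2(-4.3810,2.9670) = -55.8925°; ψ = atan2(5.1959,0.9995) = 79.1110°
θ_1 = β − ψ = -135.0035°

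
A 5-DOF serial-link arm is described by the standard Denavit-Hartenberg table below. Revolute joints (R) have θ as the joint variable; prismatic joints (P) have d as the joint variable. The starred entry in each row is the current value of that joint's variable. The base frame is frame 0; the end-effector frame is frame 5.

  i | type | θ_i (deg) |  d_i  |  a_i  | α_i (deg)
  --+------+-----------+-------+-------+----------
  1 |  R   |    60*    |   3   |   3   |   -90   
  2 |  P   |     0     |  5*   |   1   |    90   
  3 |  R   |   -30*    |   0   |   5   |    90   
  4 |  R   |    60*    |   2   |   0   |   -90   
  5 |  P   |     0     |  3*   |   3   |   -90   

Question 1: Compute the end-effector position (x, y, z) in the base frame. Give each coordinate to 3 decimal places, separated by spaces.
2.049 6.183 7.098

after link 1: o_1 = (1.5000, 2.5981, 3.0000)
after link 2: o_2 = (-2.3301, 5.9641, 3.0000)
after link 3: o_3 = (2.0000, 8.4641, 3.0000)
after link 4: o_4 = (3.0000, 6.7321, 3.0000)
after link 5: o_5 = (2.0490, 6.1830, 7.0981)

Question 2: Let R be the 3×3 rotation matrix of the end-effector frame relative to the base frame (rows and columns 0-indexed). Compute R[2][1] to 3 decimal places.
-0.500

End-effector y-axis (col 1 of R) = (0.7500,0.4330,-0.5000)
R[2][1] = -0.5000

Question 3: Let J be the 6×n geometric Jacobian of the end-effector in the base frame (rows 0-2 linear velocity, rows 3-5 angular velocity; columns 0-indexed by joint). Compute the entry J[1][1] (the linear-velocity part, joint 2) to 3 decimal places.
0.500

prismatic axis z_1 = (-0.8660,0.5000,0.0000)
J_v[:, 1] = z_1; J_ω[:, 1] = (0,0,0)
entry J[1][1] = 0.5000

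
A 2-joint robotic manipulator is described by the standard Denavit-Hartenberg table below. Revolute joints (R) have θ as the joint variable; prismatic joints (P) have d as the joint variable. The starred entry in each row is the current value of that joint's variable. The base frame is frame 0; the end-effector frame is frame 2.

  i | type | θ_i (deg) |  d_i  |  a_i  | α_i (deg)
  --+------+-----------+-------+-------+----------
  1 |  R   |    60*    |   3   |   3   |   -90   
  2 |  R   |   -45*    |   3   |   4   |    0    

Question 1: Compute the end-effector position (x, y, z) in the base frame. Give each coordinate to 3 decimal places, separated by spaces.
0.316 6.548 5.828

after link 1: o_1 = (1.5000, 2.5981, 3.0000)
after link 2: o_2 = (0.3161, 6.5476, 5.8284)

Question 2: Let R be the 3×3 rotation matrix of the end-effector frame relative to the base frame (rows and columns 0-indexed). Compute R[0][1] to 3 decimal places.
End-effector y-axis (col 1 of R) = (0.3536,0.6124,-0.7071)
R[0][1] = 0.3536

0.354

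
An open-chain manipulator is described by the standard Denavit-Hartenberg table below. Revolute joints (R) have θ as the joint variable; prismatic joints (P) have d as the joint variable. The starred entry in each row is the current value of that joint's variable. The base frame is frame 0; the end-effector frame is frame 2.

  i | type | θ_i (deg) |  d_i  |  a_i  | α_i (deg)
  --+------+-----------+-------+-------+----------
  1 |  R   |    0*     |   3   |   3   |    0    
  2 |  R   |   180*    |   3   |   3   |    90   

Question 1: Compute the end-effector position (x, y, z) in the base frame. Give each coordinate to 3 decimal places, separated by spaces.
0.000 0.000 6.000

after link 1: o_1 = (3.0000, 0.0000, 3.0000)
after link 2: o_2 = (0.0000, 0.0000, 6.0000)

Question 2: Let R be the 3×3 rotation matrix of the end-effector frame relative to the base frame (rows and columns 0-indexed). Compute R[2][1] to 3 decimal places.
End-effector y-axis (col 1 of R) = (-0.0000,-0.0000,1.0000)
R[2][1] = 1.0000

1.000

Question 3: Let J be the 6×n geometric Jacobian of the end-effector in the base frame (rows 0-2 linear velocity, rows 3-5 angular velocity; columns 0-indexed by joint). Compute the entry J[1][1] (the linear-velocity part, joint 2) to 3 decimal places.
-3.000

axis z_1 = (0.0000,0.0000,1.0000); lever o_n−o_1 = (-3.0000,0.0000,3.0000)
cross product → J_v[:, 1] = (-0.0000,-3.0000,0.0000)
J_ω[:, 1] = z_1
entry J[1][1] = -3.0000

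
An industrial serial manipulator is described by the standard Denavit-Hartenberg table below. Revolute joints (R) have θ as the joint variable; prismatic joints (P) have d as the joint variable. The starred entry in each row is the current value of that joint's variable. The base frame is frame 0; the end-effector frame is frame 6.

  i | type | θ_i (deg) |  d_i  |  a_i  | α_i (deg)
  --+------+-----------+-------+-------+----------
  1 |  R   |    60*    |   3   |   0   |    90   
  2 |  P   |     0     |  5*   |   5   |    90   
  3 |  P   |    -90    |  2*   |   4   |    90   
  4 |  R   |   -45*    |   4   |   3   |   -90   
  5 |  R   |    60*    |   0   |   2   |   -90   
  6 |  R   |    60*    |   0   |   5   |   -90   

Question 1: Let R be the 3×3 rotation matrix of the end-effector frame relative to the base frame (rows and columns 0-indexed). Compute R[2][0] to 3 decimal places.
End-effector x-axis (col 0 of R) = (0.5937,0.1572,0.7891)
R[2][0] = 0.7891

0.789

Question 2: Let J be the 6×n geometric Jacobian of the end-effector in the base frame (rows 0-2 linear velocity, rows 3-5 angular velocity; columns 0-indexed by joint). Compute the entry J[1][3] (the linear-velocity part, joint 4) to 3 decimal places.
axis z_3 = (-0.5000,-0.8660,-0.0000); lever o_n−o_3 = (-0.6147,0.2361,6.7742)
cross product → J_v[:, 3] = (-5.8666,3.3871,-0.6504)
J_ω[:, 3] = z_3
entry J[1][3] = 3.3871

3.387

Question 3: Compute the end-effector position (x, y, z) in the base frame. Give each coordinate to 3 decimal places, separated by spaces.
2.751 4.066 7.774

after link 1: o_1 = (0.0000, 0.0000, 3.0000)
after link 2: o_2 = (6.8301, 1.8301, 3.0000)
after link 3: o_3 = (3.3660, 3.8301, 1.0000)
after link 4: o_4 = (-0.4711, 1.4267, 3.1213)
after link 5: o_5 = (-0.2174, 3.2802, 3.8284)
after link 6: o_6 = (2.7513, 4.0662, 7.7742)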